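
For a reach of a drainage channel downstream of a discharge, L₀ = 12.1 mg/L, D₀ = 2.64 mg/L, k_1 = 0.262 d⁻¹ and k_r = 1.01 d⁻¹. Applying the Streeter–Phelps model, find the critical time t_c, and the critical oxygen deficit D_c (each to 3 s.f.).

t_c = [1/(k_r−k_1)] ln[(k_r/k_1)(1 − D₀(k_r−k_1)/(k_1 L₀))]
= [1/(1.01−0.262)] ln[(1.01/0.262)(1 − 2.64×0.7480/(0.262×12.1))]
= (1/0.7480) ln[3.855 × 0.3771] = 1.337 × ln(1.454) = 1.337 × 0.3741 = 0.5002 d.
L(t_c) = L₀ e^(−k_1 t_c) = 12.1 × 0.8772 = 10.61 mg/L, and at the critical point k_r D_c = k_1 L, so D_c = (0.262/1.01) × 10.61 = 2.753 mg/L.

t_c ≈ 0.500 d; D_c ≈ 2.75 mg/L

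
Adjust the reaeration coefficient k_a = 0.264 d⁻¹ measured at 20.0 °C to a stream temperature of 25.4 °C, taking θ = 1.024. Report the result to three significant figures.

k_a(T₂) = k_a(T₁) · θ^(T₂−T₁) = 0.264 × 1.024^(25.4−20.0)
= 0.264 × 1.024^5.40 = 0.264 × 1.137 = 0.3001 d⁻¹.

k_a ≈ 0.300 d⁻¹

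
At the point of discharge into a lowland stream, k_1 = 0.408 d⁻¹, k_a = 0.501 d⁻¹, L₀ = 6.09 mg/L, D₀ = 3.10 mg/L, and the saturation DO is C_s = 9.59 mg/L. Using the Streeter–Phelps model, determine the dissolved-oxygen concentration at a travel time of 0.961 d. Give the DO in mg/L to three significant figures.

DO ≈ 6.13 mg/L

k_1 L₀/(k_a−k_1) = 0.408×6.09/(0.501−0.408) = 2.485/0.09300 = 26.72 mg/L.
e^(−k_1 t) = e^(−0.408×0.9610) = 0.6756; e^(−k_a t) = e^(−0.501×0.9610) = 0.6179.
D = 26.72 × (0.6756 − 0.6179) + 3.10 × 0.6179 = 1.543 + 1.915 = 3.459 mg/L.
DO = C_s − D = 9.59 − 3.459 = 6.131 mg/L.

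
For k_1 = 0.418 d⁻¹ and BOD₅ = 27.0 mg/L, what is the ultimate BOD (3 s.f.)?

BOD₅ = L₀(1 − e^(−5k_1)) ⇒ L₀ = BOD₅ / (1 − e^(−5×0.418))
= 27.0 / (1 − 0.1237) = 27.0 / 0.8763 = 30.81 mg/L.

L₀ ≈ 30.8 mg/L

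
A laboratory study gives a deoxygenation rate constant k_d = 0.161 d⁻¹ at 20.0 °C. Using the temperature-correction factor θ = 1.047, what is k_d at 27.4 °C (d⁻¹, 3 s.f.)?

k_d ≈ 0.226 d⁻¹

k_d(T₂) = k_d(T₁) · θ^(T₂−T₁) = 0.161 × 1.047^(27.4−20.0)
= 0.161 × 1.047^7.40 = 0.161 × 1.405 = 0.2262 d⁻¹.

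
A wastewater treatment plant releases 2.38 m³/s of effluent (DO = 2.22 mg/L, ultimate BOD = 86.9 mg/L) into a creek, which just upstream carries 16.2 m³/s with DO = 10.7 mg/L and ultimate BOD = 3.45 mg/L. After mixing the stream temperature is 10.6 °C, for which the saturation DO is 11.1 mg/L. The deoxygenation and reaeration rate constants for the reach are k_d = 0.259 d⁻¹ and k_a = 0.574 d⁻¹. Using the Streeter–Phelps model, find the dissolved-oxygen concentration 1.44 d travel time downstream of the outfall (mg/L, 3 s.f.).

Mixed DO = (16.2×10.7 + 2.38×2.22)/(16.2+2.38) = 178.6/18.58 = 9.614 mg/L.
Mixed L₀ = (16.2×3.45 + 2.38×86.9)/(18.58) = 262.7/18.58 = 14.14 mg/L.
Initial deficit D₀ = C_s − DO₀ = 11.1 − 9.614 = 1.486 mg/L.
D(1.44) = [0.259×14.14/(0.574−0.259)](e^(−0.259×1.44) − e^(−0.574×1.44)) + 1.486 e^(−0.574×1.44)
= 11.63 × (0.6887 − 0.4376) + 1.486 × 0.4376 = 3.570 mg/L.
DO = 11.1 − 3.570 = 7.530 mg/L.

DO ≈ 7.53 mg/L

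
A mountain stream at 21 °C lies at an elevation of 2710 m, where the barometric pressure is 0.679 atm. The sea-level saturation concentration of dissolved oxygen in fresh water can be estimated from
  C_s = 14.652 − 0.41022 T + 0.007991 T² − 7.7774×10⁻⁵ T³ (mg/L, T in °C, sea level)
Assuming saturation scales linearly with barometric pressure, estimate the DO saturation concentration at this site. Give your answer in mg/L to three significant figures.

C_s ≈ 6.00 mg/L

At sea level: C_s = 14.652 − 0.41022×21 + 0.007991×21² − 7.7774×10⁻⁵×21³ = 8.841 mg/L.
Pressure correction: C_s' = 8.841 × 0.679 = 6.003 mg/L.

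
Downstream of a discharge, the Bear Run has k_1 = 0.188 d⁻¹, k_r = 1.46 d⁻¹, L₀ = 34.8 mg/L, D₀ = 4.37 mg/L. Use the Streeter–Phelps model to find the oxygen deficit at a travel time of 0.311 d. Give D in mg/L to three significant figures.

D ≈ 4.36 mg/L

k_1 L₀/(k_r−k_1) = 0.188×34.8/(1.46−0.188) = 6.542/1.272 = 5.143 mg/L.
e^(−k_1 t) = e^(−0.188×0.3110) = 0.9432; e^(−k_r t) = e^(−1.46×0.3110) = 0.6350.
D = 5.143 × (0.9432 − 0.6350) + 4.37 × 0.6350 = 1.585 + 2.775 = 4.360 mg/L.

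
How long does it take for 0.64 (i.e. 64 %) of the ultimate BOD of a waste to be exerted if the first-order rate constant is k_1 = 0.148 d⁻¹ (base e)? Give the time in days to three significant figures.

t ≈ 6.90 d

y/L₀ = 1 − e^(−k_1 t) = 0.64 ⇒ e^(−k_1 t) = 0.360
t = −ln(0.360) / 0.148 = 1.022 / 0.148 = 6.903 d.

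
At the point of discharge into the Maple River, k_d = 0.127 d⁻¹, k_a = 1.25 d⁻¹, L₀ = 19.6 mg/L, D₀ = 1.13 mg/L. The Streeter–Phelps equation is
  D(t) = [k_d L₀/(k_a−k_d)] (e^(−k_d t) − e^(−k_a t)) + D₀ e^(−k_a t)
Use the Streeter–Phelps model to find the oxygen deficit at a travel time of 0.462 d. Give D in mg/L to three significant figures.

k_d L₀/(k_a−k_d) = 0.127×19.6/(1.25−0.127) = 2.489/1.123 = 2.217 mg/L.
e^(−k_d t) = e^(−0.127×0.4620) = 0.9430; e^(−k_a t) = e^(−1.25×0.4620) = 0.5613.
D = 2.217 × (0.9430 − 0.5613) + 1.13 × 0.5613 = 0.8461 + 0.6343 = 1.480 mg/L.

D ≈ 1.48 mg/L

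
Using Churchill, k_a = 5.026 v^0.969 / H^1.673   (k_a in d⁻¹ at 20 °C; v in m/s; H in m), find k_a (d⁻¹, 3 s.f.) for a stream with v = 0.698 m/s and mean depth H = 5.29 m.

k_a ≈ 0.219 d⁻¹

k_a = 5.026 × 0.698^0.969 / 5.29^1.673 = 5.026 × 0.7058 / 16.23 = 0.2186 d⁻¹.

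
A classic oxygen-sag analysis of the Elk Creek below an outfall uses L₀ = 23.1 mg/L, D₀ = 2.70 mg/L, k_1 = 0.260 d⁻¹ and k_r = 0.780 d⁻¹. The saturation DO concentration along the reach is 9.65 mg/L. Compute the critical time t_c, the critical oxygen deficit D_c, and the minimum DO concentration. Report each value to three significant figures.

At the critical point dD/dt = 0, so k_1 L₀ e^(−k_1 t) = k_r D. Substituting D(t) from the Streeter–Phelps equation and solving for t gives
t_c = ln[(k_r/k_1)(1 − D₀(k_r−k_1)/(k_1 L₀))] / (k_r−k_1).
Here k_r−k_1 = 0.5200 d⁻¹ and 1 − D₀(k_r−k_1)/(k_1 L₀) = 1 − 2.70×0.5200/(0.260×23.1) = 0.7662, so
t_c = ln(3.000 × 0.7662) / 0.5200 = 0.8323 / 0.5200 = 1.601 d.
L(t_c) = L₀ e^(−k_1 t_c) = 23.1 × 0.6596 = 15.24 mg/L, and at the critical point k_r D_c = k_1 L, so D_c = (0.260/0.780) × 15.24 = 5.079 mg/L.
Minimum DO = C_s − D_c = 9.65 − 5.079 = 4.571 mg/L.

t_c ≈ 1.60 d; D_c ≈ 5.08 mg/L; min DO ≈ 4.57 mg/L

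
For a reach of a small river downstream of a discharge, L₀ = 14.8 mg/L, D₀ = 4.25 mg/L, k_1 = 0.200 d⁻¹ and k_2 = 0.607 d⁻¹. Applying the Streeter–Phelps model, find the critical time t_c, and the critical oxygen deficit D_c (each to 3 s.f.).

At the critical point dD/dt = 0, so k_1 L₀ e^(−k_1 t) = k_2 D. Substituting D(t) from the Streeter–Phelps equation and solving for t gives
t_c = ln[(k_2/k_1)(1 − D₀(k_2−k_1)/(k_1 L₀))] / (k_2−k_1).
Here k_2−k_1 = 0.4070 d⁻¹ and 1 − D₀(k_2−k_1)/(k_1 L₀) = 1 − 4.25×0.4070/(0.200×14.8) = 0.4156, so
t_c = ln(3.035 × 0.4156) / 0.4070 = 0.2322 / 0.4070 = 0.5706 d.
D_c = (k_1/k_2) L₀ e^(−k_1 t_c) = (0.200/0.607) × 14.8 × e^(−0.200×0.5706) = 0.3295 × 14.8 × 0.8921 = 4.351 mg/L.

t_c ≈ 0.571 d; D_c ≈ 4.35 mg/L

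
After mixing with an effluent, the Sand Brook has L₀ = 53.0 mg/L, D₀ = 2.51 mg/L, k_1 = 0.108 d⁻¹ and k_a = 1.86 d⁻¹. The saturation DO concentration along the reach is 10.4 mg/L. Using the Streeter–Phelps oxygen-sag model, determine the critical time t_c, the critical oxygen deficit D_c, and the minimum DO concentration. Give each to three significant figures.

t_c ≈ 0.790 d; D_c ≈ 2.83 mg/L; min DO ≈ 7.57 mg/L

At the critical point dD/dt = 0, so k_1 L₀ e^(−k_1 t) = k_a D. Substituting D(t) from the Streeter–Phelps equation and solving for t gives
t_c = ln[(k_a/k_1)(1 − D₀(k_a−k_1)/(k_1 L₀))] / (k_a−k_1).
Here k_a−k_1 = 1.752 d⁻¹ and 1 − D₀(k_a−k_1)/(k_1 L₀) = 1 − 2.51×1.752/(0.108×53.0) = 0.2317, so
t_c = ln(17.22 × 0.2317) / 1.752 = 1.384 / 1.752 = 0.7900 d.
L(t_c) = L₀ e^(−k_1 t_c) = 53.0 × 0.9182 = 48.67 mg/L, and at the critical point k_a D_c = k_1 L, so D_c = (0.108/1.86) × 48.67 = 2.826 mg/L.
Minimum DO = C_s − D_c = 10.4 − 2.826 = 7.574 mg/L.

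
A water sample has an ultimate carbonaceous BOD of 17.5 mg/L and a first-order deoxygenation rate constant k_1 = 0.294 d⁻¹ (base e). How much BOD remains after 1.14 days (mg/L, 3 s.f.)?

L ≈ 12.5 mg/L

L_t = L₀ e^(−k_1 t) = 17.5 × e^(−0.294×1.14) = 17.5 × 0.7152 = 12.52 mg/L.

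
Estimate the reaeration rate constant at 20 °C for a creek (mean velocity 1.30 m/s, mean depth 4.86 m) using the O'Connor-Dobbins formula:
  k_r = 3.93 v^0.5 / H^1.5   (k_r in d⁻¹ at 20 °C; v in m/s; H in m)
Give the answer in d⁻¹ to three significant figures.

k_r ≈ 0.418 d⁻¹

k_r = 3.93 × 1.30^0.5 / 4.86^1.5 = 3.93 × 1.140 / 10.71 = 0.4182 d⁻¹.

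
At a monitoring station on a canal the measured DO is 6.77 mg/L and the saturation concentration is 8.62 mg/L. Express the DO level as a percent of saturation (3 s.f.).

78.5 % saturation

% saturation = C/C_s × 100 = 6.77/8.62 × 100 = 78.5 %.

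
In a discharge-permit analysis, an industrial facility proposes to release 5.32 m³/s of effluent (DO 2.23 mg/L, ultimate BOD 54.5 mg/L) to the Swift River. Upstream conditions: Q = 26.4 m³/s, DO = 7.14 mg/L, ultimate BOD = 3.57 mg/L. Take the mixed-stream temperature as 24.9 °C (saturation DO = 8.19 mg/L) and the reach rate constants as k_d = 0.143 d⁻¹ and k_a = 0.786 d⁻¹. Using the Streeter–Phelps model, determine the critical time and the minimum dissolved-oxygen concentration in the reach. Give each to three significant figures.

t_c ≈ 0.801 d; minimum DO ≈ 6.22 mg/L

Mixed DO = (26.4×7.14 + 5.32×2.23)/(26.4+5.32) = 200.4/31.72 = 6.317 mg/L.
Mixed L₀ = (26.4×3.57 + 5.32×54.5)/(31.72) = 384.2/31.72 = 12.11 mg/L.
Initial deficit D₀ = C_s − DO₀ = 8.19 − 6.317 = 1.873 mg/L.
t_c = (1/0.6430) ln[(0.786/0.143)(1 − 1.873×0.6430/(0.143×12.11))] = 1.555 × ln(1.674) = 0.8008 d.
D_c = (0.143/0.786) × 12.11 × e^(−0.143×0.8008) = 0.1819 × 12.11 × 0.8918 = 1.965 mg/L.
Minimum DO = 8.19 − 1.965 = 6.225 mg/L.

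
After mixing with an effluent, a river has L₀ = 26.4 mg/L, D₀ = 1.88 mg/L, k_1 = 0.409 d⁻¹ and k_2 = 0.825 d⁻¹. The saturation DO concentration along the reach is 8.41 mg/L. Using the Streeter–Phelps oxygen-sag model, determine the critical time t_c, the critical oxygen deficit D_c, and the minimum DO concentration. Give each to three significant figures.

t_c ≈ 1.51 d; D_c ≈ 7.07 mg/L; min DO ≈ 1.34 mg/L

With k_2/k_1 = 2.017 and 1 − D₀(k_2−k_1)/(k_1 L₀) = 0.9276,
t_c = ln(2.017 × 0.9276) / (0.825 − 0.409) = ln(1.871) / 0.4160 = 0.6265/0.4160 = 1.506 d.
L(t_c) = L₀ e^(−k_1 t_c) = 26.4 × 0.5401 = 14.26 mg/L, and at the critical point k_2 D_c = k_1 L, so D_c = (0.409/0.825) × 14.26 = 7.069 mg/L.
Minimum DO = C_s − D_c = 8.41 − 7.069 = 1.341 mg/L.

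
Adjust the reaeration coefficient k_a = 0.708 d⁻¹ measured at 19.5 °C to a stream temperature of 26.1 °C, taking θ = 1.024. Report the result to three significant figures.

k_a ≈ 0.828 d⁻¹

k_a(T₂) = k_a(T₁) · θ^(T₂−T₁) = 0.708 × 1.024^(26.1−19.5)
= 0.708 × 1.024^6.60 = 0.708 × 1.169 = 0.8280 d⁻¹.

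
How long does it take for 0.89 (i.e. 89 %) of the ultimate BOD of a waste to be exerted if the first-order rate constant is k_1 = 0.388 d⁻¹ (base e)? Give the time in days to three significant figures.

y/L₀ = 1 − e^(−k_1 t) = 0.89 ⇒ e^(−k_1 t) = 0.110
t = −ln(0.110) / 0.388 = 2.207 / 0.388 = 5.689 d.

t ≈ 5.69 d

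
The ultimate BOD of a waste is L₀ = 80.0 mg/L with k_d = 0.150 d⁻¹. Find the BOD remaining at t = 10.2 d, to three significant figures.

L ≈ 17.3 mg/L

L_t = L₀ e^(−k_d t) = 80.0 × e^(−0.150×10.2) = 80.0 × 0.2165 = 17.32 mg/L.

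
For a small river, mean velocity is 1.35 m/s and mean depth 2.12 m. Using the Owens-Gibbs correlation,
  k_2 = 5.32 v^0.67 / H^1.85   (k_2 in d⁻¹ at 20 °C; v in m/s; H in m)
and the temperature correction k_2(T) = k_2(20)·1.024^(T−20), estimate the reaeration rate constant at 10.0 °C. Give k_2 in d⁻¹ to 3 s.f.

k_2(20) = 5.32 × 1.35^0.67 / 2.12^1.85 = 5.32 × 1.223 / 4.015 = 1.620 d⁻¹.
k_2(10.0) = 1.620 × 1.024^(10.0−20) = 1.620 × 0.7889 = 1.278 d⁻¹.

k_2 ≈ 1.28 d⁻¹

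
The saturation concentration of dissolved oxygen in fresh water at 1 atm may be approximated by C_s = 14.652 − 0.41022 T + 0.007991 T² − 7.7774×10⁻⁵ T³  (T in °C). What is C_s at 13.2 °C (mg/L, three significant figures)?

C_s = 14.652 − 0.41022×13.2 + 0.007991×13.2² − 7.7774×10⁻⁵×13.2³ = 10.45 mg/L.

C_s ≈ 10.5 mg/L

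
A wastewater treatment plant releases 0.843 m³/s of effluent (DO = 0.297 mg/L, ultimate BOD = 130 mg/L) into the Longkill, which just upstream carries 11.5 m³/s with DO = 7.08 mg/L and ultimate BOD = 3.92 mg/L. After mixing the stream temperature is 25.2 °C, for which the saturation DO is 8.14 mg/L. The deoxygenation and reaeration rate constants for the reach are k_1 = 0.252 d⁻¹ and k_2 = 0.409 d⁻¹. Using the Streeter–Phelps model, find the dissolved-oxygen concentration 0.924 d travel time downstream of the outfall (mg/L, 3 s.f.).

Mixed DO = (11.5×7.08 + 0.843×0.297)/(11.5+0.843) = 81.67/12.34 = 6.617 mg/L.
Mixed L₀ = (11.5×3.92 + 0.843×130)/(12.34) = 154.7/12.34 = 12.53 mg/L.
Initial deficit D₀ = C_s − DO₀ = 8.14 − 6.617 = 1.523 mg/L.
D(0.924) = [0.252×12.53/(0.409−0.252)](e^(−0.252×0.924) − e^(−0.409×0.924)) + 1.523 e^(−0.409×0.924)
= 20.11 × (0.7923 − 0.6853) + 1.523 × 0.6853 = 3.196 mg/L.
DO = 8.14 − 3.196 = 4.944 mg/L.

DO ≈ 4.94 mg/L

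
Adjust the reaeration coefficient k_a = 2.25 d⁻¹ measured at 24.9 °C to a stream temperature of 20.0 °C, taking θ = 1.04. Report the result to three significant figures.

k_a ≈ 1.86 d⁻¹

k_a(T₂) = k_a(T₁) · θ^(T₂−T₁) = 2.25 × 1.04^(20.0−24.9)
= 2.25 × 1.04^-4.90 = 2.25 × 0.8252 = 1.857 d⁻¹.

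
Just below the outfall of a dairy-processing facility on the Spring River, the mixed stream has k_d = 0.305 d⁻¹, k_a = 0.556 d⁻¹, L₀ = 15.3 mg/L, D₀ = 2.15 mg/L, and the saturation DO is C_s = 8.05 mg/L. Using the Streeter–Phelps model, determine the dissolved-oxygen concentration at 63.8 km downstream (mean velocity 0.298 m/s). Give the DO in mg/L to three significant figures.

DO ≈ 3.46 mg/L

Travel time t = x/v = 63.8 km / (0.298 m/s) = 63800 m / 0.298 m/s = 214100 s = 2.478 d.
k_d L₀/(k_a−k_d) = 0.305×15.3/(0.556−0.305) = 4.667/0.2510 = 18.59 mg/L.
e^(−k_d t) = e^(−0.305×2.478) = 0.4696; e^(−k_a t) = e^(−0.556×2.478) = 0.2521.
D = 18.59 × (0.4696 − 0.2521) + 2.15 × 0.2521 = 4.044 + 0.5421 = 4.586 mg/L.
DO = C_s − D = 8.05 − 4.586 = 3.464 mg/L.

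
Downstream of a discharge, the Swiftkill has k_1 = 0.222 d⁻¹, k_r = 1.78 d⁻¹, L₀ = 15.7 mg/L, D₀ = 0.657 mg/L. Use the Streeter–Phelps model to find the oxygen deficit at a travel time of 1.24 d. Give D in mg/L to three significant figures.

D ≈ 1.52 mg/L

k_1 L₀/(k_r−k_1) = 0.222×15.7/(1.78−0.222) = 3.485/1.558 = 2.237 mg/L.
e^(−k_1 t) = e^(−0.222×1.240) = 0.7594; e^(−k_r t) = e^(−1.78×1.240) = 0.1100.
D = 2.237 × (0.7594 − 0.1100) + 0.657 × 0.1100 = 1.453 + 0.07228 = 1.525 mg/L.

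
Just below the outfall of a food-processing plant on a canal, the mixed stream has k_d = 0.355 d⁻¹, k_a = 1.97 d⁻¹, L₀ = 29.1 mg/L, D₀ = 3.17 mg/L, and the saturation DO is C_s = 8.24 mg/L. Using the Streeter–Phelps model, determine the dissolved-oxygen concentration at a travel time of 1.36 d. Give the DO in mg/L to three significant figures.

k_d L₀/(k_a−k_d) = 0.355×29.1/(1.97−0.355) = 10.33/1.615 = 6.397 mg/L.
e^(−k_d t) = e^(−0.355×1.360) = 0.6171; e^(−k_a t) = e^(−1.97×1.360) = 0.06862.
D = 6.397 × (0.6171 − 0.06862) + 3.17 × 0.06862 = 3.508 + 0.2175 = 3.726 mg/L.
DO = C_s − D = 8.24 − 3.726 = 4.514 mg/L.

DO ≈ 4.51 mg/L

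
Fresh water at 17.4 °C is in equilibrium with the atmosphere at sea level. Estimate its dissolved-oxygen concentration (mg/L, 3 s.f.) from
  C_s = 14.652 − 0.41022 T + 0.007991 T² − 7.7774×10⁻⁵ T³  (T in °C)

C_s ≈ 9.52 mg/L

C_s = 14.652 − 0.41022×17.4 + 0.007991×17.4² − 7.7774×10⁻⁵×17.4³ = 9.524 mg/L.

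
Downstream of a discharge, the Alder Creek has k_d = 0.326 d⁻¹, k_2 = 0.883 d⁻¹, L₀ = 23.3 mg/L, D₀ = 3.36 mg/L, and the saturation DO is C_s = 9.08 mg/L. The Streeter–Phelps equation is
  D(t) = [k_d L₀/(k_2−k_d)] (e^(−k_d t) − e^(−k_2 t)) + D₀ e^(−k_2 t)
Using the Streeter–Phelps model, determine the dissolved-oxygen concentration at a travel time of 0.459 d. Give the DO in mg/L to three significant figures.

DO ≈ 4.19 mg/L

k_d L₀/(k_2−k_d) = 0.326×23.3/(0.883−0.326) = 7.596/0.5570 = 13.64 mg/L.
e^(−k_d t) = e^(−0.326×0.4590) = 0.8610; e^(−k_2 t) = e^(−0.883×0.4590) = 0.6668.
D = 13.64 × (0.8610 − 0.6668) + 3.36 × 0.6668 = 2.649 + 2.240 = 4.889 mg/L.
DO = C_s − D = 9.08 − 4.889 = 4.191 mg/L.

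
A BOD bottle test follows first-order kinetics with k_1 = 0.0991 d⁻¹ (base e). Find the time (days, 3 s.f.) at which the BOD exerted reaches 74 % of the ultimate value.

t ≈ 13.6 d

y/L₀ = 1 − e^(−k_1 t) = 0.74 ⇒ e^(−k_1 t) = 0.260
t = −ln(0.260) / 0.0991 = 1.347 / 0.0991 = 13.59 d.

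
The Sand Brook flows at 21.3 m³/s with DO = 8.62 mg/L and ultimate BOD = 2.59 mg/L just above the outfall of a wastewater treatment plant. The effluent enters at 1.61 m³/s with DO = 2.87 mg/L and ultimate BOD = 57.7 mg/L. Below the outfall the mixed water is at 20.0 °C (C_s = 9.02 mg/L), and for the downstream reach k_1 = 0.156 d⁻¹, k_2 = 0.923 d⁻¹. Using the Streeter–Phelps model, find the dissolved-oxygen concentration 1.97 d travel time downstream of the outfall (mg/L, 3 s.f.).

Mixed DO = (21.3×8.62 + 1.61×2.87)/(21.3+1.61) = 188.2/22.91 = 8.216 mg/L.
Mixed L₀ = (21.3×2.59 + 1.61×57.7)/(22.91) = 148.1/22.91 = 6.463 mg/L.
Initial deficit D₀ = C_s − DO₀ = 9.02 − 8.216 = 0.8041 mg/L.
D(1.97) = [0.156×6.463/(0.923−0.156)](e^(−0.156×1.97) − e^(−0.923×1.97)) + 0.8041 e^(−0.923×1.97)
= 1.314 × (0.7354 − 0.1623) + 0.8041 × 0.1623 = 0.8839 mg/L.
DO = 9.02 − 0.8839 = 8.136 mg/L.

DO ≈ 8.14 mg/L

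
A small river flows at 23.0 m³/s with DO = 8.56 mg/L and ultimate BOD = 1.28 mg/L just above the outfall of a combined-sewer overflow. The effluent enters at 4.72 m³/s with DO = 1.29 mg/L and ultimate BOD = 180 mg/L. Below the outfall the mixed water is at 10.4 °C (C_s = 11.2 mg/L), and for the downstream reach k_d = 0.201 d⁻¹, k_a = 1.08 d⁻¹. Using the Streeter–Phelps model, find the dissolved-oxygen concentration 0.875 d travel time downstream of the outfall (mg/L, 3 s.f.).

DO ≈ 6.43 mg/L

Mixed DO = (23.0×8.56 + 4.72×1.29)/(23.0+4.72) = 203.0/27.72 = 7.322 mg/L.
Mixed L₀ = (23.0×1.28 + 4.72×180)/(27.72) = 879.0/27.72 = 31.71 mg/L.
Initial deficit D₀ = C_s − DO₀ = 11.2 − 7.322 = 3.878 mg/L.
D(0.875) = [0.201×31.71/(1.08−0.201)](e^(−0.201×0.875) − e^(−1.08×0.875)) + 3.878 e^(−1.08×0.875)
= 7.251 × (0.8387 − 0.3887) + 3.878 × 0.3887 = 4.771 mg/L.
DO = 11.2 − 4.771 = 6.429 mg/L.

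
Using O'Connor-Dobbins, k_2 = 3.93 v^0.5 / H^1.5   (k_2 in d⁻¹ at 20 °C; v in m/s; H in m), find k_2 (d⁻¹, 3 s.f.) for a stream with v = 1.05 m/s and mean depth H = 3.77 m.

k_2 = 3.93 × 1.05^0.5 / 3.77^1.5 = 3.93 × 1.025 / 7.320 = 0.5501 d⁻¹.

k_2 ≈ 0.550 d⁻¹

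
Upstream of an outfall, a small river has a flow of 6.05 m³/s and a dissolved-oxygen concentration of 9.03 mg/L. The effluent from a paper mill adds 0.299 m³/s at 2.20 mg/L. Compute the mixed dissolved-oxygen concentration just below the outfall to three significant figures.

Flow-weighted mixing: C = (Q_r C_r + Q_w C_w)/(Q_r + Q_w)
= (6.05×9.03 + 0.299×2.20)/(6.05 + 0.299) = 55.29/6.349 = 8.708 mg/L.

8.71 mg/L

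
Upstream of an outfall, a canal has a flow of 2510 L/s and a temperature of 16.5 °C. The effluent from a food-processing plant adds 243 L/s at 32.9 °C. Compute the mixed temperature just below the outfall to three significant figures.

17.9 °C

Flow-weighted mixing: C = (Q_r C_r + Q_w C_w)/(Q_r + Q_w)
= (2510×16.5 + 243×32.9)/(2510 + 243) = 49410/2753 = 17.95 °C.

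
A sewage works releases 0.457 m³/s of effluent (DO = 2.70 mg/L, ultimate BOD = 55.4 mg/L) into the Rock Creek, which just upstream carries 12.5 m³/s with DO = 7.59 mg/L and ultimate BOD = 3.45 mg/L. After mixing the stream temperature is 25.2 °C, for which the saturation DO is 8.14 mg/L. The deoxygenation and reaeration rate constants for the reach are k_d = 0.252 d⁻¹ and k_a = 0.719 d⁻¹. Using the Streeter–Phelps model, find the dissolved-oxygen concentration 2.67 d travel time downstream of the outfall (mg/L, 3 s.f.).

DO ≈ 7.00 mg/L

Mixed DO = (12.5×7.59 + 0.457×2.70)/(12.5+0.457) = 96.11/12.96 = 7.418 mg/L.
Mixed L₀ = (12.5×3.45 + 0.457×55.4)/(12.96) = 68.44/12.96 = 5.282 mg/L.
Initial deficit D₀ = C_s − DO₀ = 8.14 − 7.418 = 0.7225 mg/L.
D(2.67) = [0.252×5.282/(0.719−0.252)](e^(−0.252×2.67) − e^(−0.719×2.67)) + 0.7225 e^(−0.719×2.67)
= 2.850 × (0.5103 − 0.1466) + 0.7225 × 0.1466 = 1.142 mg/L.
DO = 8.14 − 1.142 = 6.998 mg/L.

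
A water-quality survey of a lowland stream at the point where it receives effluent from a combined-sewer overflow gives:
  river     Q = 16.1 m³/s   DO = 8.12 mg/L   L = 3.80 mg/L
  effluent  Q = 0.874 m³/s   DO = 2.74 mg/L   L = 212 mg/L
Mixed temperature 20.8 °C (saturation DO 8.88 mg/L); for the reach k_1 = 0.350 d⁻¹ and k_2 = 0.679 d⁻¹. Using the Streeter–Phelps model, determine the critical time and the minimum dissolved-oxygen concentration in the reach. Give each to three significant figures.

Mixed DO = (16.1×8.12 + 0.874×2.74)/(16.1+0.874) = 133.1/16.97 = 7.843 mg/L.
Mixed L₀ = (16.1×3.80 + 0.874×212)/(16.97) = 246.5/16.97 = 14.52 mg/L.
Initial deficit D₀ = C_s − DO₀ = 8.88 − 7.843 = 1.037 mg/L.
t_c = (1/0.3290) ln[(0.679/0.350)(1 − 1.037×0.3290/(0.350×14.52))] = 3.040 × ln(1.810) = 1.803 d.
D_c = (0.350/0.679) × 14.52 × e^(−0.350×1.803) = 0.5155 × 14.52 × 0.5320 = 3.982 mg/L.
Minimum DO = 8.88 − 3.982 = 4.898 mg/L.

t_c ≈ 1.80 d; minimum DO ≈ 4.90 mg/L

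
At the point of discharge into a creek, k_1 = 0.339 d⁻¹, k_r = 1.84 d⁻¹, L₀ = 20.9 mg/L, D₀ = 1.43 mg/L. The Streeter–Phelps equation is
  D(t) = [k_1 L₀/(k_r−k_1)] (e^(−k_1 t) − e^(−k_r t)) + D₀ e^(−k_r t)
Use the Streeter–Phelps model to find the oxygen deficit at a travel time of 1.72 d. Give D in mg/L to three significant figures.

D ≈ 2.50 mg/L

k_1 L₀/(k_r−k_1) = 0.339×20.9/(1.84−0.339) = 7.085/1.501 = 4.720 mg/L.
e^(−k_1 t) = e^(−0.339×1.720) = 0.5582; e^(−k_r t) = e^(−1.84×1.720) = 0.04222.
D = 4.720 × (0.5582 − 0.04222) + 1.43 × 0.04222 = 2.435 + 0.06038 = 2.496 mg/L.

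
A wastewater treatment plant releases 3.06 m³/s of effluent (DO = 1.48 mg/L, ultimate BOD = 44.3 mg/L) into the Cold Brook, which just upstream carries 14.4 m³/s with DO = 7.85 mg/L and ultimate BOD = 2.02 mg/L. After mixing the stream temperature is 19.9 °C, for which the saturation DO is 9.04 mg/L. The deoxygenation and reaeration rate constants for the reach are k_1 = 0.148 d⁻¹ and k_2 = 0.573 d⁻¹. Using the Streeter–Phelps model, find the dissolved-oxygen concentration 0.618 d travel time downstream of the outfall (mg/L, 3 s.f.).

DO ≈ 6.73 mg/L

Mixed DO = (14.4×7.85 + 3.06×1.48)/(14.4+3.06) = 117.6/17.46 = 6.734 mg/L.
Mixed L₀ = (14.4×2.02 + 3.06×44.3)/(17.46) = 164.6/17.46 = 9.430 mg/L.
Initial deficit D₀ = C_s − DO₀ = 9.04 − 6.734 = 2.306 mg/L.
D(0.618) = [0.148×9.430/(0.573−0.148)](e^(−0.148×0.618) − e^(−0.573×0.618)) + 2.306 e^(−0.573×0.618)
= 3.284 × (0.9126 − 0.7018) + 2.306 × 0.7018 = 2.311 mg/L.
DO = 9.04 − 2.311 = 6.729 mg/L.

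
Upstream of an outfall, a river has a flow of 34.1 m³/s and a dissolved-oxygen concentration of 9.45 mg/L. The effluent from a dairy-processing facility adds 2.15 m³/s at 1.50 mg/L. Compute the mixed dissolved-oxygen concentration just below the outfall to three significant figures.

Flow-weighted mixing: C = (Q_r C_r + Q_w C_w)/(Q_r + Q_w)
= (34.1×9.45 + 2.15×1.50)/(34.1 + 2.15) = 325.5/36.25 = 8.978 mg/L.

8.98 mg/L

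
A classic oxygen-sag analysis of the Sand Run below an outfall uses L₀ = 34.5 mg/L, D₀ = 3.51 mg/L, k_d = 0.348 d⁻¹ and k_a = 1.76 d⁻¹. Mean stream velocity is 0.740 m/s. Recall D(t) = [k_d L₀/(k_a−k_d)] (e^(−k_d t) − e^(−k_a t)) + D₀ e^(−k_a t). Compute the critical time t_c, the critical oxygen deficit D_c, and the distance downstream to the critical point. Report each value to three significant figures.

With k_a/k_d = 5.057 and 1 − D₀(k_a−k_d)/(k_d L₀) = 0.5872,
t_c = ln(5.057 × 0.5872) / (1.76 − 0.348) = ln(2.970) / 1.412 = 1.088/1.412 = 0.7709 d.
L(t_c) = L₀ e^(−k_d t_c) = 34.5 × 0.7647 = 26.38 mg/L, and at the critical point k_a D_c = k_d L, so D_c = (0.348/1.76) × 26.38 = 5.217 mg/L.
x_c = v t_c = 0.740 m/s × 0.7709 d × 86400 s/d = 49290 m ≈ 49.3 km.

t_c ≈ 0.771 d; D_c ≈ 5.22 mg/L; x_c ≈ 49.3 km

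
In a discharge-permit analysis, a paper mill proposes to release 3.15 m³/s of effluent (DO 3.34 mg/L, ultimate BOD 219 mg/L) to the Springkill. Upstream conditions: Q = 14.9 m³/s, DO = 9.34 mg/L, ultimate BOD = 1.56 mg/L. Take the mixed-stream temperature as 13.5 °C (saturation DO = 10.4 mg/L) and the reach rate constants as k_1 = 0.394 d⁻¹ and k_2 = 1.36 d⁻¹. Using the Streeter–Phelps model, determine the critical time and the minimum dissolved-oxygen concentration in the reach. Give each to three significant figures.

Mixed DO = (14.9×9.34 + 3.15×3.34)/(14.9+3.15) = 149.7/18.05 = 8.293 mg/L.
Mixed L₀ = (14.9×1.56 + 3.15×219)/(18.05) = 713.1/18.05 = 39.51 mg/L.
Initial deficit D₀ = C_s − DO₀ = 10.4 − 8.293 = 2.107 mg/L.
t_c = (1/0.9660) ln[(1.36/0.394)(1 − 2.107×0.9660/(0.394×39.51))] = 1.035 × ln(3.000) = 1.137 d.
D_c = (0.394/1.36) × 39.51 × e^(−0.394×1.137) = 0.2897 × 39.51 × 0.6388 = 7.311 mg/L.
Minimum DO = 10.4 − 7.311 = 3.089 mg/L.

t_c ≈ 1.14 d; minimum DO ≈ 3.09 mg/L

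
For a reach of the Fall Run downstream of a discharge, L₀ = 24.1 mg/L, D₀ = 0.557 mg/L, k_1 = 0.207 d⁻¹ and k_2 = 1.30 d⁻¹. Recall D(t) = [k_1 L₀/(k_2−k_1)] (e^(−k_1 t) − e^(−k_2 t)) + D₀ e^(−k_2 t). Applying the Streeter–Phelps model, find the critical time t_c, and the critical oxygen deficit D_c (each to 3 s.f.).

At the critical point dD/dt = 0, so k_1 L₀ e^(−k_1 t) = k_2 D. Substituting D(t) from the Streeter–Phelps equation and solving for t gives
t_c = ln[(k_2/k_1)(1 − D₀(k_2−k_1)/(k_1 L₀))] / (k_2−k_1).
Here k_2−k_1 = 1.093 d⁻¹ and 1 − D₀(k_2−k_1)/(k_1 L₀) = 1 − 0.557×1.093/(0.207×24.1) = 0.8780, so
t_c = ln(6.280 × 0.8780) / 1.093 = 1.707 / 1.093 = 1.562 d.
L(t_c) = L₀ e^(−k_1 t_c) = 24.1 × 0.7237 = 17.44 mg/L, and at the critical point k_2 D_c = k_1 L, so D_c = (0.207/1.30) × 17.44 = 2.777 mg/L.

t_c ≈ 1.56 d; D_c ≈ 2.78 mg/L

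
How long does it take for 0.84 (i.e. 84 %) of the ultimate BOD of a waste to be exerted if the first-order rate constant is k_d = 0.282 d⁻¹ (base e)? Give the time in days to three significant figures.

t ≈ 6.50 d

y/L₀ = 1 − e^(−k_d t) = 0.84 ⇒ e^(−k_d t) = 0.160
t = −ln(0.160) / 0.282 = 1.833 / 0.282 = 6.499 d.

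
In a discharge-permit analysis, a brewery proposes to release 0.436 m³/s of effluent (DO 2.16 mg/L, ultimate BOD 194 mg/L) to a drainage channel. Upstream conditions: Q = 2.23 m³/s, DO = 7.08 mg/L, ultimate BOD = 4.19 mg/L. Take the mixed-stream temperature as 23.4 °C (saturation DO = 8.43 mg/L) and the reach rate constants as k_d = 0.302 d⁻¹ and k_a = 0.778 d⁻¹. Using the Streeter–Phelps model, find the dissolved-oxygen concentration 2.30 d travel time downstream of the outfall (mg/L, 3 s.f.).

DO ≈ 0.644 mg/L

Mixed DO = (2.23×7.08 + 0.436×2.16)/(2.23+0.436) = 16.73/2.666 = 6.275 mg/L.
Mixed L₀ = (2.23×4.19 + 0.436×194)/(2.666) = 93.93/2.666 = 35.23 mg/L.
Initial deficit D₀ = C_s − DO₀ = 8.43 − 6.275 = 2.155 mg/L.
D(2.30) = [0.302×35.23/(0.778−0.302)](e^(−0.302×2.30) − e^(−0.778×2.30)) + 2.155 e^(−0.778×2.30)
= 22.35 × (0.4993 − 0.1671) + 2.155 × 0.1671 = 7.786 mg/L.
DO = 8.43 − 7.786 = 0.6441 mg/L.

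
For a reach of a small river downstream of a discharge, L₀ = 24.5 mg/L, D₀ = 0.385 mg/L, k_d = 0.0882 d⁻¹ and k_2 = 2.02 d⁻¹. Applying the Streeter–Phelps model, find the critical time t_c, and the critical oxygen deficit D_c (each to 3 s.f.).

At the critical point dD/dt = 0, so k_d L₀ e^(−k_d t) = k_2 D. Substituting D(t) from the Streeter–Phelps equation and solving for t gives
t_c = ln[(k_2/k_d)(1 − D₀(k_2−k_d)/(k_d L₀))] / (k_2−k_d).
Here k_2−k_d = 1.932 d⁻¹ and 1 − D₀(k_2−k_d)/(k_d L₀) = 1 − 0.385×1.932/(0.0882×24.5) = 0.6558, so
t_c = ln(22.90 × 0.6558) / 1.932 = 2.709 / 1.932 = 1.403 d.
D_c = (k_d/k_2) L₀ e^(−k_d t_c) = (0.0882/2.02) × 24.5 × e^(−0.0882×1.403) = 0.04366 × 24.5 × 0.8836 = 0.9453 mg/L.

t_c ≈ 1.40 d; D_c ≈ 0.945 mg/L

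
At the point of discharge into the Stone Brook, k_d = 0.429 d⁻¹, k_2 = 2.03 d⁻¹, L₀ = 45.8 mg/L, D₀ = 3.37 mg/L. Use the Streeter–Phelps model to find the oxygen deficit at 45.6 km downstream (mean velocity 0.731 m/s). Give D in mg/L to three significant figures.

Travel time t = x/v = 45.6 km / (0.731 m/s) = 45600 m / 0.731 m/s = 62380 s = 0.7220 d.
k_d L₀/(k_2−k_d) = 0.429×45.8/(2.03−0.429) = 19.65/1.601 = 12.27 mg/L.
e^(−k_d t) = e^(−0.429×0.7220) = 0.7336; e^(−k_2 t) = e^(−2.03×0.7220) = 0.2309.
D = 12.27 × (0.7336 − 0.2309) + 3.37 × 0.2309 = 6.170 + 0.7782 = 6.948 mg/L.

D ≈ 6.95 mg/L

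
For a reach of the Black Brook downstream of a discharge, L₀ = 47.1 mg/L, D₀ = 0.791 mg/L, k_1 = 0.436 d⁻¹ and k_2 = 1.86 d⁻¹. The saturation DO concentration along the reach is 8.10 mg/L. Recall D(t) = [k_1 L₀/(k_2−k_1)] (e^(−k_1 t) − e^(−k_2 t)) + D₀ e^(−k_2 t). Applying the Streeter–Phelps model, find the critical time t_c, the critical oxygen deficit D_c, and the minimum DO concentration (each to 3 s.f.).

With k_2/k_1 = 4.266 and 1 − D₀(k_2−k_1)/(k_1 L₀) = 0.9451,
t_c = ln(4.266 × 0.9451) / (1.86 − 0.436) = ln(4.032) / 1.424 = 1.394/1.424 = 0.9791 d.
D_c = (k_1/k_2) L₀ e^(−k_1 t_c) = (0.436/1.86) × 47.1 × e^(−0.436×0.9791) = 0.2344 × 47.1 × 0.6525 = 7.204 mg/L.
Minimum DO = C_s − D_c = 8.10 − 7.204 = 0.8957 mg/L.

t_c ≈ 0.979 d; D_c ≈ 7.20 mg/L; min DO ≈ 0.896 mg/L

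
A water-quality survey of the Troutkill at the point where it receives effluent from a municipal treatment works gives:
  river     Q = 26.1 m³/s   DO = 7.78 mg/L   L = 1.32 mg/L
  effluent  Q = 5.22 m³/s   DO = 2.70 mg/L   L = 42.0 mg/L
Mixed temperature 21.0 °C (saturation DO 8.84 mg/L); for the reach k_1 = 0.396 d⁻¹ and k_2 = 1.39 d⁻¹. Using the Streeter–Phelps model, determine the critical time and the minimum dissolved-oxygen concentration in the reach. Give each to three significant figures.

t_c ≈ 0.364 d; minimum DO ≈ 6.84 mg/L

Mixed DO = (26.1×7.78 + 5.22×2.70)/(26.1+5.22) = 217.2/31.32 = 6.933 mg/L.
Mixed L₀ = (26.1×1.32 + 5.22×42.0)/(31.32) = 253.7/31.32 = 8.100 mg/L.
Initial deficit D₀ = C_s − DO₀ = 8.84 − 6.933 = 1.907 mg/L.
t_c = (1/0.9940) ln[(1.39/0.396)(1 − 1.907×0.9940/(0.396×8.100))] = 1.006 × ln(1.436) = 0.3641 d.
D_c = (0.396/1.39) × 8.100 × e^(−0.396×0.3641) = 0.2849 × 8.100 × 0.8657 = 1.998 mg/L.
Minimum DO = 8.84 − 1.998 = 6.842 mg/L.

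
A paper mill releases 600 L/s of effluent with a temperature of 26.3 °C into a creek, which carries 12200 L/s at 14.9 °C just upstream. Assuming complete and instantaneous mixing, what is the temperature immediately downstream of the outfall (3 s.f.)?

Flow-weighted mixing: C = (Q_r C_r + Q_w C_w)/(Q_r + Q_w)
= (12200×14.9 + 600×26.3)/(12200 + 600) = 197600/12800 = 15.43 °C.

15.4 °C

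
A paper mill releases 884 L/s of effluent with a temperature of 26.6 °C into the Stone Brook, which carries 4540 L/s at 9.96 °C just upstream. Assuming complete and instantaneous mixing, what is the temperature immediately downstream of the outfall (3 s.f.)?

Flow-weighted mixing: C = (Q_r C_r + Q_w C_w)/(Q_r + Q_w)
= (4540×9.96 + 884×26.6)/(4540 + 884) = 68730/5424 = 12.67 °C.

12.7 °C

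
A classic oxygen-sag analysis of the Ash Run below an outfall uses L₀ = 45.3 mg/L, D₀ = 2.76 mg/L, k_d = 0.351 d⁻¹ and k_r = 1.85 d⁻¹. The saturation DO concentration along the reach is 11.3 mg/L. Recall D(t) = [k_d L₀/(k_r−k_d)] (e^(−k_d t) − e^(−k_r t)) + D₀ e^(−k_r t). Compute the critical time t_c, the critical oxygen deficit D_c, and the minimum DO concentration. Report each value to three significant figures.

With k_r/k_d = 5.271 and 1 − D₀(k_r−k_d)/(k_d L₀) = 0.7398,
t_c = ln(5.271 × 0.7398) / (1.85 − 0.351) = ln(3.899) / 1.499 = 1.361/1.499 = 0.9078 d.
D_c = (k_d/k_r) L₀ e^(−k_d t_c) = (0.351/1.85) × 45.3 × e^(−0.351×0.9078) = 0.1897 × 45.3 × 0.7271 = 6.250 mg/L.
Minimum DO = C_s − D_c = 11.3 − 6.250 = 5.050 mg/L.

t_c ≈ 0.908 d; D_c ≈ 6.25 mg/L; min DO ≈ 5.05 mg/L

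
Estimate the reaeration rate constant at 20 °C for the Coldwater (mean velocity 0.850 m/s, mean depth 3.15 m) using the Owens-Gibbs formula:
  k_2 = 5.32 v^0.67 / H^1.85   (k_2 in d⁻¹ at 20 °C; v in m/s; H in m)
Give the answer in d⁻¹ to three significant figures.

k_2 = 5.32 × 0.850^0.67 / 3.15^1.85 = 5.32 × 0.8968 / 8.354 = 0.5711 d⁻¹.

k_2 ≈ 0.571 d⁻¹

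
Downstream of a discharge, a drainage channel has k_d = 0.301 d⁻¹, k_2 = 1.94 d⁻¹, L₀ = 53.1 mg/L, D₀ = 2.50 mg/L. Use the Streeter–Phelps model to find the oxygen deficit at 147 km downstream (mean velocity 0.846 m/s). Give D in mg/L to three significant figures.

Travel time t = x/v = 147 km / (0.846 m/s) = 147000 m / 0.846 m/s = 173800 s = 2.011 d.
k_d L₀/(k_2−k_d) = 0.301×53.1/(1.94−0.301) = 15.98/1.639 = 9.752 mg/L.
e^(−k_d t) = e^(−0.301×2.011) = 0.5459; e^(−k_2 t) = e^(−1.94×2.011) = 0.02021.
D = 9.752 × (0.5459 − 0.02021) + 2.50 × 0.02021 = 5.126 + 0.05053 = 5.177 mg/L.

D ≈ 5.18 mg/L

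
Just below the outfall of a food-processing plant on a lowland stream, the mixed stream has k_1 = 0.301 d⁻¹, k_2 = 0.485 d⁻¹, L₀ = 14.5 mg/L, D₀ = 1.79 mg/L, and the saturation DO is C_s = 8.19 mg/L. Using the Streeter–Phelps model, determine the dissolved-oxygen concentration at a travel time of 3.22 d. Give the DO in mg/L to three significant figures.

DO ≈ 3.79 mg/L

k_1 L₀/(k_2−k_1) = 0.301×14.5/(0.485−0.301) = 4.364/0.1840 = 23.72 mg/L.
e^(−k_1 t) = e^(−0.301×3.220) = 0.3794; e^(−k_2 t) = e^(−0.485×3.220) = 0.2098.
D = 23.72 × (0.3794 − 0.2098) + 1.79 × 0.2098 = 4.023 + 0.3755 = 4.398 mg/L.
DO = C_s − D = 8.19 − 4.398 = 3.792 mg/L.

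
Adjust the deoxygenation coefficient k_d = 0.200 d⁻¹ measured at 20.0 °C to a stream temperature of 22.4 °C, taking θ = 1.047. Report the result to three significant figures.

k_d ≈ 0.223 d⁻¹

k_d(T₂) = k_d(T₁) · θ^(T₂−T₁) = 0.200 × 1.047^(22.4−20.0)
= 0.200 × 1.047^2.40 = 0.200 × 1.117 = 0.2233 d⁻¹.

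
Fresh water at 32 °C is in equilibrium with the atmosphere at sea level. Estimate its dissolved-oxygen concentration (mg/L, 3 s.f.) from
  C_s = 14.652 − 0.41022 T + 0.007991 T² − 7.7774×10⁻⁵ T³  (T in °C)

C_s ≈ 7.16 mg/L

C_s = 14.652 − 0.41022×32 + 0.007991×32² − 7.7774×10⁻⁵×32³ = 7.159 mg/L.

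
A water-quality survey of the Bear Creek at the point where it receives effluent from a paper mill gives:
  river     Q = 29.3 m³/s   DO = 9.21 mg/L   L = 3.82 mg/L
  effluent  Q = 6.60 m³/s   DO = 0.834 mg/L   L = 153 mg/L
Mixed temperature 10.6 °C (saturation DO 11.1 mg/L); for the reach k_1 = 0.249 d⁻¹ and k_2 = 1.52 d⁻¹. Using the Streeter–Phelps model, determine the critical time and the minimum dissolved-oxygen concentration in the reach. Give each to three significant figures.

Mixed DO = (29.3×9.21 + 6.60×0.834)/(29.3+6.60) = 275.4/35.90 = 7.670 mg/L.
Mixed L₀ = (29.3×3.82 + 6.60×153)/(35.90) = 1122/35.90 = 31.25 mg/L.
Initial deficit D₀ = C_s − DO₀ = 11.1 − 7.670 = 3.430 mg/L.
t_c = (1/1.271) ln[(1.52/0.249)(1 − 3.430×1.271/(0.249×31.25))] = 0.7868 × ln(2.684) = 0.7768 d.
D_c = (0.249/1.52) × 31.25 × e^(−0.249×0.7768) = 0.1638 × 31.25 × 0.8241 = 4.218 mg/L.
Minimum DO = 11.1 − 4.218 = 6.882 mg/L.

t_c ≈ 0.777 d; minimum DO ≈ 6.88 mg/L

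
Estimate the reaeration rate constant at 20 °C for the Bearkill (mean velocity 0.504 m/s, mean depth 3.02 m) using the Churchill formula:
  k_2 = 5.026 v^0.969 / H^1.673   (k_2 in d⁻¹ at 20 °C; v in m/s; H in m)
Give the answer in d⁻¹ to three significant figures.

k_2 = 5.026 × 0.504^0.969 / 3.02^1.673 = 5.026 × 0.5148 / 6.354 = 0.4072 d⁻¹.

k_2 ≈ 0.407 d⁻¹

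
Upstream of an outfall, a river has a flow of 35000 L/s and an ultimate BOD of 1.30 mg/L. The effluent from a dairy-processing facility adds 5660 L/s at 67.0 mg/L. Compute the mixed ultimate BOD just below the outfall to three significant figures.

10.4 mg/L

Flow-weighted mixing: C = (Q_r C_r + Q_w C_w)/(Q_r + Q_w)
= (35000×1.30 + 5660×67.0)/(35000 + 5660) = 424700/40660 = 10.45 mg/L.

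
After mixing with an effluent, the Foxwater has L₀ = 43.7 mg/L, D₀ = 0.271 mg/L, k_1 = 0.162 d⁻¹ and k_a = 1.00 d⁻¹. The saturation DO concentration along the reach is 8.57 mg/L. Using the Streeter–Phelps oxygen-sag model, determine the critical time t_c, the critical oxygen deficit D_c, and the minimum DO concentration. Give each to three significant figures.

t_c ≈ 2.13 d; D_c ≈ 5.01 mg/L; min DO ≈ 3.56 mg/L

At the critical point dD/dt = 0, so k_1 L₀ e^(−k_1 t) = k_a D. Substituting D(t) from the Streeter–Phelps equation and solving for t gives
t_c = ln[(k_a/k_1)(1 − D₀(k_a−k_1)/(k_1 L₀))] / (k_a−k_1).
Here k_a−k_1 = 0.8380 d⁻¹ and 1 − D₀(k_a−k_1)/(k_1 L₀) = 1 − 0.271×0.8380/(0.162×43.7) = 0.9679, so
t_c = ln(6.173 × 0.9679) / 0.8380 = 1.788 / 0.8380 = 2.133 d.
L(t_c) = L₀ e^(−k_1 t_c) = 43.7 × 0.7078 = 30.93 mg/L, and at the critical point k_a D_c = k_1 L, so D_c = (0.162/1.00) × 30.93 = 5.011 mg/L.
Minimum DO = C_s − D_c = 8.57 − 5.011 = 3.559 mg/L.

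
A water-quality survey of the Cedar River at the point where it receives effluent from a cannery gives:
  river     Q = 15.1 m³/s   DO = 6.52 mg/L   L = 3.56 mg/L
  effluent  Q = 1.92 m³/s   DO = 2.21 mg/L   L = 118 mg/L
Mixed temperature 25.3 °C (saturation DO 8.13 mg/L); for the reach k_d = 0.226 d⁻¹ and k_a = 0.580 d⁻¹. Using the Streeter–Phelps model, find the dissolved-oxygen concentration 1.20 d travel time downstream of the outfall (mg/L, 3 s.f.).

Mixed DO = (15.1×6.52 + 1.92×2.21)/(15.1+1.92) = 102.7/17.02 = 6.034 mg/L.
Mixed L₀ = (15.1×3.56 + 1.92×118)/(17.02) = 280.3/17.02 = 16.47 mg/L.
Initial deficit D₀ = C_s − DO₀ = 8.13 − 6.034 = 2.096 mg/L.
D(1.20) = [0.226×16.47/(0.580−0.226)](e^(−0.226×1.20) − e^(−0.580×1.20)) + 2.096 e^(−0.580×1.20)
= 10.51 × (0.7625 − 0.4986) + 2.096 × 0.4986 = 3.820 mg/L.
DO = 8.13 − 3.820 = 4.310 mg/L.

DO ≈ 4.31 mg/L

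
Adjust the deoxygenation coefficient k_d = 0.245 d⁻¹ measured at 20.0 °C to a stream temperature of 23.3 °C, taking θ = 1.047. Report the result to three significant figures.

k_d(T₂) = k_d(T₁) · θ^(T₂−T₁) = 0.245 × 1.047^(23.3−20.0)
= 0.245 × 1.047^3.30 = 0.245 × 1.164 = 0.2851 d⁻¹.

k_d ≈ 0.285 d⁻¹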